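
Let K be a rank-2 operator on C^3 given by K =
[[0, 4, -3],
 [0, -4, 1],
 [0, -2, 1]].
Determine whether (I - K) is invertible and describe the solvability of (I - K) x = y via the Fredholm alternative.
(I - K) is invertible (det(I - K) = 2 ≠ 0), so for every y in C^3 the equation (I - K) x = y has a unique solution.

K has rank 2 and factors as K = U V^T = u1 v1^T + u2 v2^T with u1 = (2, -2, -1), v1 = (0, 2, -2), u2 = (1, -3, -1), v2 = (0, 0, 1) (multiplying out reproduces the displayed K). The nonzero eigenvalues of U V^T coincide with those of the 2 x 2 matrix G = V^T U = [[v1·u1, v1·u2], [v2·u1, v2·u2]] = [[-2, -4], [-1, -1]], and by the Sylvester determinant identity det(I_3 - U V^T) = det(I_2 - V^T U) = det([[3, 4], [1, 2]]) = (3)(2) - (4)(1) = 2. (Direct check: I - K =
[[1, -4, 3],
 [0, 5, -1],
 [0, 2, 0]]
has determinant 2.) The finite-dimensional Fredholm alternative says: either (I - K) is invertible, or ker(I - K) ≠ {0} and then range(I - K) = ker((I - K)^*)^⊥, with dim ker(I - K) = dim ker((I - K)^*). Since det(I - K) ≠ 0, 1 is not an eigenvalue of K and ker(I - K) = {0}, so we are in the first case: for every y there is a unique x = (I - K)^(-1) y. (Explicitly, by the Woodbury identity, (I - U V^T)^(-1) = I + U (I_2 - G)^(-1) V^T.)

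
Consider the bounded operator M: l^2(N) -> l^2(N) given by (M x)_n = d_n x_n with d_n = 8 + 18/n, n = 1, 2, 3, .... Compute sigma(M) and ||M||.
sigma(M) = {8 + 18/n : n ≥ 1} ∪ {8}; ||M|| = 26

A bounded diagonal operator on l^2 with diagonal entries d_n has spectrum equal to the closure of {d_n : n ≥ 1}: every d_n is an eigenvalue (with eigenvector e_n), so {d_n} ⊂ sigma(M); the spectrum is closed, so its closure is too; and for lambda not in the closure, (M - lambda I) has bounded inverse (the diagonal entries 1/(d_n - lambda) are bounded). For our sequence d_n = 8 + 18/n, n = 1, 2, 3, ...:
  - {d_n} = {8 + 18/n : n ≥ 1}; the only limit point is 8
  - closure = {8 + 18/n : n ≥ 1} ∪ {8}
For the norm: a diagonal operator has ||M|| = sup_n |d_n|. Here d_n = 8 + 18/n is positive and decreasing, so sup_n |d_n| = d_1 = 8 + 18 = 26. So ||M|| = 26.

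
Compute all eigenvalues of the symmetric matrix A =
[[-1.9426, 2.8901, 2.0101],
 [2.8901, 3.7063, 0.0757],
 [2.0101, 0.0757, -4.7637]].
sigma(A) ≈ {-6, -2, 5}

A is real symmetric, so its spectrum consists of real eigenvalues. Expanding the characteristic polynomial of the displayed matrix gives
  det(λ I - A) = p(λ) = λ^3 + (3)λ^2 + (-28)λ + (-60.003).
Solving p(λ) = 0 yields eigenvalues ≈ -6, -2, 5. (A is shown rounded to 4 decimals, so these recover the underlying integer eigenvalues to within that precision.)
Verification: the trace of A = -3 equals the sum of eigenvalues -3, and det(A) ≈ 60.0030 matches the eigenvalue product 60.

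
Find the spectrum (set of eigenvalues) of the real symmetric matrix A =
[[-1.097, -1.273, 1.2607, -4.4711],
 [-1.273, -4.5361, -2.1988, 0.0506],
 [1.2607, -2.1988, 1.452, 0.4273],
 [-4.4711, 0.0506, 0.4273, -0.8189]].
sigma(A) ≈ {-6, -5, 2, 4}

A is real symmetric, so its spectrum consists of real eigenvalues. Expanding the characteristic polynomial of the displayed matrix gives
  det(λ I - A) = p(λ) = λ^4 + (5)λ^3 + (-28)λ^2 + (-91.9987)λ + (239.9981).
Solving p(λ) = 0 yields eigenvalues ≈ -6, -5, 2, 4. (A is shown rounded to 4 decimals, so these recover the underlying integer eigenvalues to within that precision.)
Verification: the trace of A = -5 equals the sum of eigenvalues -5, and det(A) ≈ 239.9981 matches the eigenvalue product 240.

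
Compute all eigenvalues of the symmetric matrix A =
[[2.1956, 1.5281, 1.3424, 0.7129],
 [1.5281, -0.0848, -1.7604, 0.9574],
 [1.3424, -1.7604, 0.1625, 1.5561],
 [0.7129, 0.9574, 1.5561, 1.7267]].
sigma(A) ≈ {-3, 1, 2, 4}

A is real symmetric, so its spectrum consists of real eigenvalues. Expanding the characteristic polynomial of the displayed matrix gives
  det(λ I - A) = p(λ) = λ^4 + (-4)λ^3 + (-7)λ^2 + (34)λ + (-24).
Solving p(λ) = 0 yields eigenvalues ≈ -3, 1, 2, 4. (A is shown rounded to 4 decimals, so these recover the underlying integer eigenvalues to within that precision.)
Verification: the trace of A = 4 equals the sum of eigenvalues 4, and det(A) ≈ -23.9993 matches the eigenvalue product -24.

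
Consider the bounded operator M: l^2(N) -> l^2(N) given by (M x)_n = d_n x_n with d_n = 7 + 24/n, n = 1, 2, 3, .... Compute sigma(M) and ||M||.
sigma(M) = {7 + 24/n : n ≥ 1} ∪ {7}; ||M|| = 31

A bounded diagonal operator on l^2 with diagonal entries d_n has spectrum equal to the closure of {d_n : n ≥ 1}: every d_n is an eigenvalue (with eigenvector e_n), so {d_n} ⊂ sigma(M); the spectrum is closed, so its closure is too; and for lambda not in the closure, (M - lambda I) has bounded inverse (the diagonal entries 1/(d_n - lambda) are bounded). For our sequence d_n = 7 + 24/n, n = 1, 2, 3, ...:
  - {d_n} = {7 + 24/n : n ≥ 1}; the only limit point is 7
  - closure = {7 + 24/n : n ≥ 1} ∪ {7}
For the norm: a diagonal operator has ||M|| = sup_n |d_n|. Here d_n = 7 + 24/n is positive and decreasing, so sup_n |d_n| = d_1 = 7 + 24 = 31. So ||M|| = 31.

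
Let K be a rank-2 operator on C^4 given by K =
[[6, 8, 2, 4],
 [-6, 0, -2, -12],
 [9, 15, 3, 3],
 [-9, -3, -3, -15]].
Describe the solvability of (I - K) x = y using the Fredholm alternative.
(I - K) is invertible (det(I - K) = -41 ≠ 0), so for every y in C^4 the equation (I - K) x = y has a unique solution.

K has rank 2 and factors as K = U V^T = u1 v1^T + u2 v2^T with u1 = (2, -2, 3, -3), v1 = (3, 3, 1, 3), u2 = (1, 3, 3, 3), v2 = (0, 2, 0, -2) (multiplying out reproduces the displayed K). The nonzero eigenvalues of U V^T coincide with those of the 2 x 2 matrix G = V^T U = [[v1·u1, v1·u2], [v2·u1, v2·u2]] = [[-6, 24], [2, 0]], and by the Sylvester determinant identity det(I_4 - U V^T) = det(I_2 - V^T U) = det([[7, -24], [-2, 1]]) = (7)(1) - (-24)(-2) = -41. (Direct check: I - K =
[[-5, -8, -2, -4],
 [6, 1, 2, 12],
 [-9, -15, -2, -3],
 [9, 3, 3, 16]]
has determinant -41.) The finite-dimensional Fredholm alternative says: either (I - K) is invertible, or ker(I - K) ≠ {0} and then range(I - K) = ker((I - K)^*)^⊥, with dim ker(I - K) = dim ker((I - K)^*). Since det(I - K) ≠ 0, 1 is not an eigenvalue of K and ker(I - K) = {0}, so we are in the first case: for every y there is a unique x = (I - K)^(-1) y. (Explicitly, by the Woodbury identity, (I - U V^T)^(-1) = I + U (I_2 - G)^(-1) V^T.)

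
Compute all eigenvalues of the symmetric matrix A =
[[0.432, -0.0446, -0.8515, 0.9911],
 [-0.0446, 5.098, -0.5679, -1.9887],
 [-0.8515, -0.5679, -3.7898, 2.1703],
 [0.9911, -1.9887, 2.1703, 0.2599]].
sigma(A) ≈ {-5, 0, 1, 6}

A is real symmetric, so its spectrum consists of real eigenvalues. Expanding the characteristic polynomial of the displayed matrix gives
  det(λ I - A) = p(λ) = λ^4 + (-2)λ^3 + (-29)λ^2 + (30.0026)λ + (0).
Solving p(λ) = 0 yields eigenvalues ≈ -5, 0, 1, 6. (A is shown rounded to 4 decimals, so these recover the underlying integer eigenvalues to within that precision.)
Verification: the trace of A = 2 equals the sum of eigenvalues 2, and det(A) ≈ -0.0002 matches the eigenvalue product 0.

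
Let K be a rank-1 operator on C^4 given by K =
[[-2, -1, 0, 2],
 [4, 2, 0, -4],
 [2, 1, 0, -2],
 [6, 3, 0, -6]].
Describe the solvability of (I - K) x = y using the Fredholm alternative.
(I - K) is invertible (det(I - K) = 7 ≠ 0), so for every y in C^4 the equation (I - K) x = y has a unique solution.

K has rank 1, so it is an outer product K = u v^T: every row of K is a multiple of one row vector. Reading off the entries, u = (-1, 2, 1, 3) and v = (2, 1, 0, -2) (row i of K equals u_i·v^T). A rank-one matrix u v^T satisfies K u = u (v·u) and kills the (3)-dimensional subspace v^⊥, so its characteristic polynomial is lambda^3 (lambda - v·u) with v·u = tr K = -6. Hence the eigenvalues of I - K are 1 (multiplicity 3) and 1 - (-6) = 7, so det(I - K) = 7. (Direct check: I - K =
[[3, 1, 0, -2],
 [-4, -1, 0, 4],
 [-2, -1, 1, 2],
 [-6, -3, 0, 7]]
has determinant 7.) The finite-dimensional Fredholm alternative says: either (I - K) is invertible, or ker(I - K) ≠ {0} and then range(I - K) = ker((I - K)^*)^⊥, with dim ker(I - K) = dim ker((I - K)^*). Since det(I - K) ≠ 0, 1 is not an eigenvalue of K and ker(I - K) = {0}, so we are in the first case: for every y there is a unique x = (I - K)^(-1) y. Explicitly, by the Sherman–Morrison formula, (I - u v^T)^(-1) = I + u v^T/(1 - v·u), i.e. (I - K)^(-1) = I + K/(7).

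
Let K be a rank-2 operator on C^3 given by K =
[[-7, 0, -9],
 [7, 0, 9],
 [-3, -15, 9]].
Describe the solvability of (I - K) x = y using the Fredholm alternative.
(I - K) is invertible (det(I - K) = 44 ≠ 0), so for every y in C^3 the equation (I - K) x = y has a unique solution.

K has rank 2 and factors as K = U V^T = u1 v1^T + u2 v2^T with u1 = (-2, 2, -3), v1 = (2, 3, 0), u2 = (-3, 3, 3), v2 = (1, -2, 3) (multiplying out reproduces the displayed K). The nonzero eigenvalues of U V^T coincide with those of the 2 x 2 matrix G = V^T U = [[v1·u1, v1·u2], [v2·u1, v2·u2]] = [[2, 3], [-15, 0]], and by the Sylvester determinant identity det(I_3 - U V^T) = det(I_2 - V^T U) = det([[-1, -3], [15, 1]]) = (-1)(1) - (-3)(15) = 44. (Direct check: I - K =
[[8, 0, 9],
 [-7, 1, -9],
 [3, 15, -8]]
has determinant 44.) The finite-dimensional Fredholm alternative says: either (I - K) is invertible, or ker(I - K) ≠ {0} and then range(I - K) = ker((I - K)^*)^⊥, with dim ker(I - K) = dim ker((I - K)^*). Since det(I - K) ≠ 0, 1 is not an eigenvalue of K and ker(I - K) = {0}, so we are in the first case: for every y there is a unique x = (I - K)^(-1) y. (Explicitly, by the Woodbury identity, (I - U V^T)^(-1) = I + U (I_2 - G)^(-1) V^T.)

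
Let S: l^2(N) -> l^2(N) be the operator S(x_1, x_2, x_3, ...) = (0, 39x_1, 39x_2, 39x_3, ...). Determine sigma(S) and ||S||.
sigma(S) = closed disk {z in C : |z| ≤ 39}; ||S|| = 39

Note S = 39·U where U is the unit right shift (U x)_k = x_{k-1} (with x_0 := 0); so ||S|| = 39||U|| and sigma(S) = 39·sigma(U). ||S x||^2 = sum_{k≥1} |39x_k|^2 = 1521||x||^2, so ||S|| = 39 and sigma(S) ⊂ {|z| ≤ 39}. For any |lambda| < 39, the equation (S - lambda I) x = 0 forces x_1 = 0, then 39x_k = lambda x_{k+1} ⇒ x = 0, so S has no eigenvalues. But (S - lambda I) is not surjective for |lambda| < 39: solving (S - lambda I) x = e_1 would require x_n proportional to (lambda/39)^(-n), which is not in l^2. So every |lambda| < 39 lies in the residual spectrum. The boundary |lambda| = 39 is in the approximate point spectrum (the spectrum is closed). Hence sigma(S) is the closed disk of radius 39.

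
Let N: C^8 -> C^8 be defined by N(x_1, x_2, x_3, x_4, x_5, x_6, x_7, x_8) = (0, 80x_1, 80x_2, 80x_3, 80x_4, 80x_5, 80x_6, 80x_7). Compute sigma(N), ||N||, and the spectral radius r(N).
sigma(N) = {0}; ||N|| = 80; r(N) = 0. (N is nilpotent with N^8 = 0.)

On C^8, N is a strictly lower-triangular matrix with 80 on the subdiagonal and zeros elsewhere, so its characteristic polynomial is lambda^8 and every eigenvalue is 0: sigma(N) = {0}. For the operator norm, N e_i = 80e_{i+1} for i = 1, ..., 7 and N e_8 = 0, so the singular values of N are 80 (with multiplicity 7) and 0; hence ||N|| = 80. The spectral radius r(N) = max|lambda| = 0. Note ||N|| > r(N) — characteristic of non-normal nilpotent operators. Indeed N^8 = 0.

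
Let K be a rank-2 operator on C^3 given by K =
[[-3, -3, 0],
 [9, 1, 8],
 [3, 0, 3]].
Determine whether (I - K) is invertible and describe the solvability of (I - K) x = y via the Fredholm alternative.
(I - K) is invertible (det(I - K) = 18 ≠ 0), so for every y in C^3 the equation (I - K) x = y has a unique solution.

K has rank 2 and factors as K = U V^T = u1 v1^T + u2 v2^T with u1 = (-3, 1, 0), v1 = (0, 1, -1), u2 = (1, -3, -1), v2 = (-3, 0, -3) (multiplying out reproduces the displayed K). The nonzero eigenvalues of U V^T coincide with those of the 2 x 2 matrix G = V^T U = [[v1·u1, v1·u2], [v2·u1, v2·u2]] = [[1, -2], [9, 0]], and by the Sylvester determinant identity det(I_3 - U V^T) = det(I_2 - V^T U) = det([[0, 2], [-9, 1]]) = (0)(1) - (2)(-9) = 18. (Direct check: I - K =
[[4, 3, 0],
 [-9, 0, -8],
 [-3, 0, -2]]
has determinant 18.) The finite-dimensional Fredholm alternative says: either (I - K) is invertible, or ker(I - K) ≠ {0} and then range(I - K) = ker((I - K)^*)^⊥, with dim ker(I - K) = dim ker((I - K)^*). Since det(I - K) ≠ 0, 1 is not an eigenvalue of K and ker(I - K) = {0}, so we are in the first case: for every y there is a unique x = (I - K)^(-1) y. (Explicitly, by the Woodbury identity, (I - U V^T)^(-1) = I + U (I_2 - G)^(-1) V^T.)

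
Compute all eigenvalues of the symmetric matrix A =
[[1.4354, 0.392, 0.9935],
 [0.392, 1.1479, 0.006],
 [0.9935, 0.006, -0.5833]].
sigma(A) ≈ {-1, 1, 2}

A is real symmetric, so its spectrum consists of real eigenvalues. Expanding the characteristic polynomial of the displayed matrix gives
  det(λ I - A) = p(λ) = λ^3 + (-2)λ^2 + (-1)λ + (2).
Solving p(λ) = 0 yields eigenvalues ≈ -1, 1, 2. (A is shown rounded to 4 decimals, so these recover the underlying integer eigenvalues to within that precision.)
Verification: the trace of A = 2 equals the sum of eigenvalues 2, and det(A) ≈ -1.9999 matches the eigenvalue product -2.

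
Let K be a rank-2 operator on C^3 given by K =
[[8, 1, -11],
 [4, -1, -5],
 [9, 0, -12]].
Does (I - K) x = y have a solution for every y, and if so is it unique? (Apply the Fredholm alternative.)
(I - K) is invertible (det(I - K) = 9 ≠ 0), so for every y in C^3 the equation (I - K) x = y has a unique solution.

K has rank 2 and factors as K = U V^T = u1 v1^T + u2 v2^T with u1 = (2, 2, 3), v1 = (1, -1, -1), u2 = (-3, -1, -3), v2 = (-2, -1, 3) (multiplying out reproduces the displayed K). The nonzero eigenvalues of U V^T coincide with those of the 2 x 2 matrix G = V^T U = [[v1·u1, v1·u2], [v2·u1, v2·u2]] = [[-3, 1], [3, -2]], and by the Sylvester determinant identity det(I_3 - U V^T) = det(I_2 - V^T U) = det([[4, -1], [-3, 3]]) = (4)(3) - (-1)(-3) = 9. (Direct check: I - K =
[[-7, -1, 11],
 [-4, 2, 5],
 [-9, 0, 13]]
has determinant 9.) The finite-dimensional Fredholm alternative says: either (I - K) is invertible, or ker(I - K) ≠ {0} and then range(I - K) = ker((I - K)^*)^⊥, with dim ker(I - K) = dim ker((I - K)^*). Since det(I - K) ≠ 0, 1 is not an eigenvalue of K and ker(I - K) = {0}, so we are in the first case: for every y there is a unique x = (I - K)^(-1) y. (Explicitly, by the Woodbury identity, (I - U V^T)^(-1) = I + U (I_2 - G)^(-1) V^T.)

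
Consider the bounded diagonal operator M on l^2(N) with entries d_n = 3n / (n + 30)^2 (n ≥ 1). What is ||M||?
||M|| = 1/40 (attained at n = 30)

For M diagonal, ||M|| = sup_n |d_n|. Treat f(x) = 3x / (x + 30)^2 for real x > 0. By the quotient rule, f'(x) = 3(30 - x)/(x + 30)^3, which is positive for x < 30 and negative for x > 30. So f has a unique maximum at x = 30, and since 30 is a positive integer, the supremum over n ≥ 1 is attained at n = 30: d_30 = 3·30/(30 + 30)^2 = 3·30/3600 = 1/40. Hence ||M|| = 1/40.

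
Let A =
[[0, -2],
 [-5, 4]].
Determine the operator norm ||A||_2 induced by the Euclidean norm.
||A||_2 = sqrt((45 + sqrt(1625))/2) ≈ 6.5311 (= sqrt(largest eigenvalue of A^T A))

||A||_2 = sigma_max(A) = sqrt(lambda_max(A^T A)). Form the symmetric matrix M = A^T A =
[[25, -20],
 [-20, 20]].
Its characteristic polynomial (trace, determinant of M give the coefficients) is
  p(λ) = det(λ I - M) = λ^2 - 45λ + 100.
For λ^2 - 45λ + 100 the discriminant is 1625. It is nonnegative but not a perfect square, so the roots are real and irrational: λ = (45 ± sqrt(1625))/2 ≈ 42.6556, 2.3444.
So the eigenvalues of A^T A are ≈ 2.3444, 42.6556 (all ≥ 0, as they must be for A^T A). The largest is λ_max = (45 + sqrt(1625))/2 ≈ 42.6556, hence ||A||_2 = sqrt(λ_max) = sqrt((45 + sqrt(1625))/2) ≈ 6.5311.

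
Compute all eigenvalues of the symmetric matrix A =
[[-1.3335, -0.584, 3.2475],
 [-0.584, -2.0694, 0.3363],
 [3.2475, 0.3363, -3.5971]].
sigma(A) ≈ {-6, -2, 1}

A is real symmetric, so its spectrum consists of real eigenvalues. Expanding the characteristic polynomial of the displayed matrix gives
  det(λ I - A) = p(λ) = λ^3 + (7)λ^2 + (4)λ + (-12).
Solving p(λ) = 0 yields eigenvalues ≈ -6, -2, 1. (A is shown rounded to 4 decimals, so these recover the underlying integer eigenvalues to within that precision.)
Verification: the trace of A = -7 equals the sum of eigenvalues -7, and det(A) ≈ 12.0001 matches the eigenvalue product 12.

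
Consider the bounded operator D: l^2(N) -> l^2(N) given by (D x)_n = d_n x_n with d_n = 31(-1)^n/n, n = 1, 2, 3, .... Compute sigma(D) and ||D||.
sigma(D) = {31(-1)^n/n : n ≥ 1} ∪ {0}; ||D|| = 31

A bounded diagonal operator on l^2 with diagonal entries d_n has spectrum equal to the closure of {d_n : n ≥ 1}: every d_n is an eigenvalue (with eigenvector e_n), so {d_n} ⊂ sigma(D); the spectrum is closed, so its closure is too; and for lambda not in the closure, (D - lambda I) has bounded inverse (the diagonal entries 1/(d_n - lambda) are bounded). For our sequence d_n = 31(-1)^n/n, n = 1, 2, 3, ...:
  - {d_n} = {31(-1)^n/n : n ≥ 1}; the only limit point is 0
  - closure = {31(-1)^n/n : n ≥ 1} ∪ {0}
For the norm: a diagonal operator has ||D|| = sup_n |d_n|. Here |d_n| = 31/n is decreasing, so sup_n |d_n| = |d_1| = 31. So ||D|| = 31.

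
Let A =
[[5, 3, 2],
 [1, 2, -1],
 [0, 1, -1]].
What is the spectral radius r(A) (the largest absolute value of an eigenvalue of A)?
r(A) = (6 + sqrt(32))/2 ≈ 5.8284

The eigenvalues of A are the roots of its characteristic polynomial. With M = A (coefficients from the trace, the sum of principal 2x2 minors, and det A):
  p(λ) = det(λ I - M) = λ^3 - 6λ^2 + λ.
The constant term is 0, so λ = 0 is a root. Dividing out λ leaves p(λ) = λ(λ^2 - 6λ + 1). For λ^2 - 6λ + 1 the discriminant is 32. It is nonnegative but not a perfect square, so the roots are real and irrational: λ = (6 ± sqrt(32))/2 ≈ 5.8284, 0.1716.
Thus the eigenvalues (to 4 decimals) are 5.8284 (modulus 5.8284); 0.1716 (modulus 0.1716); 0 (modulus 0). The spectral radius is the largest modulus: r(A) = (6 + sqrt(32))/2 ≈ 5.8284. (Cross-check: r(A) ≤ ||A||_2 ≈ 6.3589; equality holds whenever A is normal, though it can also hold for some non-normal A.)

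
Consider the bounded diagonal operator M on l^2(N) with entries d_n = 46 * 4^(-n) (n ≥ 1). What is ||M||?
||M|| = 23/2 (attained at n = 1)

For M diagonal, ||M|| = sup_n |d_n|. The sequence d_n = 46 * 4^(-n) is positive and strictly decreasing (ratio 4^(-1) < 1), so the supremum is d_1 = 46/4 = 23/2. Hence ||M|| = 23/2.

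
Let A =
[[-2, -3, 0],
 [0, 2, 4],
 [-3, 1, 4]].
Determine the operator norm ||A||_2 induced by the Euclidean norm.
||A||_2 ≈ 6.4297 (= sqrt(largest eigenvalue of A^T A))

||A||_2 = sigma_max(A) = sqrt(lambda_max(A^T A)). Form the symmetric matrix M = A^T A =
[[13, 3, -12],
 [3, 14, 12],
 [-12, 12, 32]].
Its characteristic polynomial (trace, sum of principal 2x2 minors, determinant of M give the coefficients) is
  p(λ) = det(λ I - M) = λ^3 - 59λ^2 + 749λ - 784.
No integer candidate from the rational root theorem (±divisors of 784) is a root, so the roots are irrational. The cubic discriminant is Δ = 235044621 > 0, so there are three distinct real roots. p(1) = -93 and p(2) = 486 have opposite signs, so a root lies in (1, 2); Newton's method refines it to λ ≈ 1.1486. p(16) = 192 and p(17) = -189 have opposite signs, so a root lies in (16, 17); Newton's method refines it to λ ≈ 16.5102. p(41) = -333 and p(42) = 686 have opposite signs, so a root lies in (41, 42); Newton's method refines it to λ ≈ 41.3412. Check (Vieta): the three roots sum to 59, matching tr M = 59.
So the eigenvalues of A^T A are ≈ 1.1486, 16.5102, 41.3412 (all ≥ 0, as they must be for A^T A). The largest is λ_max ≈ 41.3412, hence ||A||_2 = sqrt(λ_max) ≈ 6.4297.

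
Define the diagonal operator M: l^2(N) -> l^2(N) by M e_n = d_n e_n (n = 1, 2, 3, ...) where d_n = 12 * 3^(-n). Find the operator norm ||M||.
||M|| = 4 (attained at n = 1)

For M diagonal, ||M|| = sup_n |d_n|. The sequence d_n = 12 * 3^(-n) is positive and strictly decreasing (ratio 3^(-1) < 1), so the supremum is d_1 = 12/3 = 4. Hence ||M|| = 4.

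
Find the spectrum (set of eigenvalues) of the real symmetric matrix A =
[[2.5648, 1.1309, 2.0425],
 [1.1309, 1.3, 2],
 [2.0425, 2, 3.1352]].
sigma(A) ≈ {0, 1, 6}

A is real symmetric, so its spectrum consists of real eigenvalues. Expanding the characteristic polynomial of the displayed matrix gives
  det(λ I - A) = p(λ) = λ^3 + (-7)λ^2 + (6)λ + (0).
Solving p(λ) = 0 yields eigenvalues ≈ 0, 1, 6. (A is shown rounded to 4 decimals, so these recover the underlying integer eigenvalues to within that precision.)
Verification: the trace of A = 7 equals the sum of eigenvalues 7, and det(A) ≈ 0.0001 matches the eigenvalue product 0.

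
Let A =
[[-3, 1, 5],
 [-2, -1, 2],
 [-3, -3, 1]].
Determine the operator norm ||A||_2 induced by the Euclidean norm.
||A||_2 ≈ 7.0047 (= sqrt(largest eigenvalue of A^T A))

||A||_2 = sigma_max(A) = sqrt(lambda_max(A^T A)). Form the symmetric matrix M = A^T A =
[[22, 8, -22],
 [8, 11, 0],
 [-22, 0, 30]].
Its characteristic polynomial (trace, sum of principal 2x2 minors, determinant of M give the coefficients) is
  p(λ) = det(λ I - M) = λ^3 - 63λ^2 + 684λ - 16.
No integer candidate from the rational root theorem (±divisors of 16) is a root, so the roots are irrational. The cubic discriminant is Δ = 573267024 > 0, so there are three distinct real roots. p(0) = -16 and p(1) = 606 have opposite signs, so a root lies in (0, 1); Newton's method refines it to λ ≈ 0.0234. p(13) = 426 and p(14) = -44 have opposite signs, so a root lies in (13, 14); Newton's method refines it to λ ≈ 13.9102. p(49) = -114 and p(50) = 1684 have opposite signs, so a root lies in (49, 50); Newton's method refines it to λ ≈ 49.0663. Check (Vieta): the three roots sum to 63, matching tr M = 63.
So the eigenvalues of A^T A are ≈ 0.0234, 13.9102, 49.0663 (all ≥ 0, as they must be for A^T A). The largest is λ_max ≈ 49.0663, hence ||A||_2 = sqrt(λ_max) ≈ 7.0047.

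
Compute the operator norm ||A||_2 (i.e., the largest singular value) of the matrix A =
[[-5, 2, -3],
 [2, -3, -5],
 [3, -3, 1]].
||A||_2 ≈ 7.5284 (= sqrt(largest eigenvalue of A^T A))

||A||_2 = sigma_max(A) = sqrt(lambda_max(A^T A)). Form the symmetric matrix M = A^T A =
[[38, -25, 8],
 [-25, 22, 6],
 [8, 6, 35]].
Its characteristic polynomial (trace, sum of principal 2x2 minors, determinant of M give the coefficients) is
  p(λ) = det(λ I - M) = λ^3 - 95λ^2 + 2211λ - 2209.
No integer candidate from the rational root theorem (±divisors of 2209) is a root, so the roots are irrational. The cubic discriminant is Δ = 1529114704 > 0, so there are three distinct real roots. p(1) = -92 and p(2) = 1841 have opposite signs, so a root lies in (1, 2); Newton's method refines it to λ ≈ 1.0455. p(37) = 196 and p(38) = -499 have opposite signs, so a root lies in (37, 38); Newton's method refines it to λ ≈ 37.277. p(56) = -697 and p(57) = 356 have opposite signs, so a root lies in (56, 57); Newton's method refines it to λ ≈ 56.6774. Check (Vieta): the three roots sum to 95, matching tr M = 95.
So the eigenvalues of A^T A are ≈ 1.0455, 37.277, 56.6774 (all ≥ 0, as they must be for A^T A). The largest is λ_max ≈ 56.6774, hence ||A||_2 = sqrt(λ_max) ≈ 7.5284.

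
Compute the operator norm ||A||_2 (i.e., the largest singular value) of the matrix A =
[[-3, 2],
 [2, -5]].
||A||_2 = sqrt((42 + sqrt(1280))/2) ≈ 6.2361 (= sqrt(largest eigenvalue of A^T A))

||A||_2 = sigma_max(A) = sqrt(lambda_max(A^T A)). Form the symmetric matrix M = A^T A =
[[13, -16],
 [-16, 29]].
Its characteristic polynomial (trace, determinant of M give the coefficients) is
  p(λ) = det(λ I - M) = λ^2 - 42λ + 121.
For λ^2 - 42λ + 121 the discriminant is 1280. It is nonnegative but not a perfect square, so the roots are real and irrational: λ = (42 ± sqrt(1280))/2 ≈ 38.8885, 3.1115.
So the eigenvalues of A^T A are ≈ 3.1115, 38.8885 (all ≥ 0, as they must be for A^T A). The largest is λ_max = (42 + sqrt(1280))/2 ≈ 38.8885, hence ||A||_2 = sqrt(λ_max) = sqrt((42 + sqrt(1280))/2) ≈ 6.2361.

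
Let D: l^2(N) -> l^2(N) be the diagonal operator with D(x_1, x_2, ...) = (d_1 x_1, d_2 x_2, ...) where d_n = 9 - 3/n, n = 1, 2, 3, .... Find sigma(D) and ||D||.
sigma(D) = {9 - 3/n : n ≥ 1} ∪ {9}; ||D|| = 9

A bounded diagonal operator on l^2 with diagonal entries d_n has spectrum equal to the closure of {d_n : n ≥ 1}: every d_n is an eigenvalue (with eigenvector e_n), so {d_n} ⊂ sigma(D); the spectrum is closed, so its closure is too; and for lambda not in the closure, (D - lambda I) has bounded inverse (the diagonal entries 1/(d_n - lambda) are bounded). For our sequence d_n = 9 - 3/n, n = 1, 2, 3, ...:
  - {d_n} = {9 - 3/n : n ≥ 1}; the only limit point is 9
  - closure = {9 - 3/n : n ≥ 1} ∪ {9}
For the norm: a diagonal operator has ||D|| = sup_n |d_n|. Here d_n = 9 - 3/n increases monotonically from d_1 = 6 toward 9, with all terms in [6, 9); so sup_n |d_n| = 9 (the supremum is the limit, not attained). So ||D|| = 9.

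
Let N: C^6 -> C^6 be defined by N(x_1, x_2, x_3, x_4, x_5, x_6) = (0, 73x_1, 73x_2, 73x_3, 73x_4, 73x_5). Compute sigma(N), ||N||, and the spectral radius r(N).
sigma(N) = {0}; ||N|| = 73; r(N) = 0. (N is nilpotent with N^6 = 0.)

On C^6, N is a strictly lower-triangular matrix with 73 on the subdiagonal and zeros elsewhere, so its characteristic polynomial is lambda^6 and every eigenvalue is 0: sigma(N) = {0}. For the operator norm, N e_i = 73e_{i+1} for i = 1, ..., 5 and N e_6 = 0, so the singular values of N are 73 (with multiplicity 5) and 0; hence ||N|| = 73. The spectral radius r(N) = max|lambda| = 0. Note ||N|| > r(N) — characteristic of non-normal nilpotent operators. Indeed N^6 = 0.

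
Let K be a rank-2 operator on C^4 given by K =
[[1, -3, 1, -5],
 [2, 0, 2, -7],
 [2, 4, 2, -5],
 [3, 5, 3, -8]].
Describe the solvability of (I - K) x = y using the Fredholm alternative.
(I - K) is invertible (det(I - K) = 45 ≠ 0), so for every y in C^4 the equation (I - K) x = y has a unique solution.

K has rank 2 and factors as K = U V^T = u1 v1^T + u2 v2^T with u1 = (-1, -2, -2, -3), v1 = (-1, -3, -1, 2), u2 = (-3, -3, -1, -2), v2 = (0, 2, 0, 1) (multiplying out reproduces the displayed K). The nonzero eigenvalues of U V^T coincide with those of the 2 x 2 matrix G = V^T U = [[v1·u1, v1·u2], [v2·u1, v2·u2]] = [[3, 9], [-7, -8]], and by the Sylvester determinant identity det(I_4 - U V^T) = det(I_2 - V^T U) = det([[-2, -9], [7, 9]]) = (-2)(9) - (-9)(7) = 45. (Direct check: I - K =
[[0, 3, -1, 5],
 [-2, 1, -2, 7],
 [-2, -4, -1, 5],
 [-3, -5, -3, 9]]
has determinant 45.) The finite-dimensional Fredholm alternative says: either (I - K) is invertible, or ker(I - K) ≠ {0} and then range(I - K) = ker((I - K)^*)^⊥, with dim ker(I - K) = dim ker((I - K)^*). Since det(I - K) ≠ 0, 1 is not an eigenvalue of K and ker(I - K) = {0}, so we are in the first case: for every y there is a unique x = (I - K)^(-1) y. (Explicitly, by the Woodbury identity, (I - U V^T)^(-1) = I + U (I_2 - G)^(-1) V^T.)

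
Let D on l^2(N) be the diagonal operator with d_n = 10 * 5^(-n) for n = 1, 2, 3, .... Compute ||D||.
||D|| = 2 (attained at n = 1)

For D diagonal, ||D|| = sup_n |d_n|. The sequence d_n = 10 * 5^(-n) is positive and strictly decreasing (ratio 5^(-1) < 1), so the supremum is d_1 = 10/5 = 2. Hence ||D|| = 2.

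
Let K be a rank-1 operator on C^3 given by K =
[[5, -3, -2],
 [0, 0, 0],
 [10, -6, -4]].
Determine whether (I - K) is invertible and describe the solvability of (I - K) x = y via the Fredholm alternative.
(I - K) is singular (det(I - K) = 0, i.e. 1 ∈ sigma(K)). (I - K) x = y is solvable iff y ⊥ ker((I - K)^*) = span{(5, -3, -2)}, i.e. iff 5y_1 - 3y_2 - 2y_3 = 0. When solvable, the solutions are x = y + c·(1, 0, 2), c arbitrary (ker(I - K) = span{(1, 0, 2)}, dimension 1).

K has rank 1, so it is an outer product K = u v^T: every row of K is a multiple of one row vector. Reading off the entries, u = (1, 0, 2) and v = (5, -3, -2) (row i of K equals u_i·v^T). A rank-one matrix u v^T satisfies K u = u (v·u) and kills the (2)-dimensional subspace v^⊥, so its characteristic polynomial is lambda^2 (lambda - v·u) with v·u = tr K = 1. Hence the eigenvalues of I - K are 1 (multiplicity 2) and 1 - (1) = 0, so det(I - K) = 0. (Direct check: I - K =
[[-4, 3, 2],
 [0, 1, 0],
 [-10, 6, 5]]
has determinant 0.) So 1 is an eigenvalue of K and (I - K) is not invertible. The finite-dimensional Fredholm alternative says: either (I - K) is invertible, or ker(I - K) ≠ {0} and then range(I - K) = ker((I - K)^*)^⊥, with dim ker(I - K) = dim ker((I - K)^*). We are in the second case, so we need both kernels. Kernel of I - K: (I - K) u = u - u (v·u) = u - u = 0, so ker(I - K) = span{u} = span{(1, 0, 2)} (it is exactly 1-dimensional because rank(I - K) = 2). Kernel of the adjoint: K is real, so (I - K)^* = I - K^T = I - v u^T, and (I - v u^T) v = v - v (u·v) = 0; hence ker((I - K)^*) = span{v} = span{(5, -3, -2)}. Therefore (I - K) x = y is solvable iff <y, v> = 0, i.e. iff 5y_1 - 3y_2 - 2y_3 = 0. When this holds, K y = u (v·y) = 0, so (I - K) y = y and x = y is a particular solution; the full solution set is the line x = y + c·u = y + c·(1, 0, 2), c ∈ C.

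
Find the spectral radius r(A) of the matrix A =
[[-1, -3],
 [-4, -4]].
r(A) = (5 + sqrt(57))/2 ≈ 6.2749

The eigenvalues of A are the roots of its characteristic polynomial. With M = A (coefficients from the trace and determinant):
  p(λ) = det(λ I - M) = λ^2 + 5λ - 8.
For λ^2 + 5λ - 8 the discriminant is 57. It is nonnegative but not a perfect square, so the roots are real and irrational: λ = (-5 ± sqrt(57))/2 ≈ 1.2749, -6.2749.
Thus the eigenvalues (to 4 decimals) are 1.2749 (modulus 1.2749); -6.2749 (modulus 6.2749). The spectral radius is the largest modulus: r(A) = (5 + sqrt(57))/2 ≈ 6.2749. (Cross-check: r(A) ≤ ||A||_2 ≈ 6.3574; equality holds whenever A is normal, though it can also hold for some non-normal A.)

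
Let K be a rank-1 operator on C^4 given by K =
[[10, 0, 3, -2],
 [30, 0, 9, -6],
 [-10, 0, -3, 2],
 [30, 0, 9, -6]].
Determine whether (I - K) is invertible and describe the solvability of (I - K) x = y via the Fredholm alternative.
(I - K) is singular (det(I - K) = 0, i.e. 1 ∈ sigma(K)). (I - K) x = y is solvable iff y ⊥ ker((I - K)^*) = span{(10, 0, 3, -2)}, i.e. iff 10y_1 + 3y_3 - 2y_4 = 0. When solvable, the solutions are x = y + c·(1, 3, -1, 3), c arbitrary (ker(I - K) = span{(1, 3, -1, 3)}, dimension 1).

K has rank 1, so it is an outer product K = u v^T: every row of K is a multiple of one row vector. Reading off the entries, u = (1, 3, -1, 3) and v = (10, 0, 3, -2) (row i of K equals u_i·v^T). A rank-one matrix u v^T satisfies K u = u (v·u) and kills the (3)-dimensional subspace v^⊥, so its characteristic polynomial is lambda^3 (lambda - v·u) with v·u = tr K = 1. Hence the eigenvalues of I - K are 1 (multiplicity 3) and 1 - (1) = 0, so det(I - K) = 0. (Direct check: I - K =
[[-9, 0, -3, 2],
 [-30, 1, -9, 6],
 [10, 0, 4, -2],
 [-30, 0, -9, 7]]
has determinant 0.) So 1 is an eigenvalue of K and (I - K) is not invertible. The finite-dimensional Fredholm alternative says: either (I - K) is invertible, or ker(I - K) ≠ {0} and then range(I - K) = ker((I - K)^*)^⊥, with dim ker(I - K) = dim ker((I - K)^*). We are in the second case, so we need both kernels. Kernel of I - K: (I - K) u = u - u (v·u) = u - u = 0, so ker(I - K) = span{u} = span{(1, 3, -1, 3)} (it is exactly 1-dimensional because rank(I - K) = 3). Kernel of the adjoint: K is real, so (I - K)^* = I - K^T = I - v u^T, and (I - v u^T) v = v - v (u·v) = 0; hence ker((I - K)^*) = span{v} = span{(10, 0, 3, -2)}. Therefore (I - K) x = y is solvable iff <y, v> = 0, i.e. iff 10y_1 + 3y_3 - 2y_4 = 0. When this holds, K y = u (v·y) = 0, so (I - K) y = y and x = y is a particular solution; the full solution set is the line x = y + c·u = y + c·(1, 3, -1, 3), c ∈ C.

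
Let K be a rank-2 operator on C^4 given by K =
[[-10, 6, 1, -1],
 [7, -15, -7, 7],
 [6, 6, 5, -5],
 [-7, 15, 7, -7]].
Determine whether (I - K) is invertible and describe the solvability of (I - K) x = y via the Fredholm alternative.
(I - K) is invertible (det(I - K) = 110 ≠ 0), so for every y in C^4 the equation (I - K) x = y has a unique solution.

K has rank 2 and factors as K = U V^T = u1 v1^T + u2 v2^T with u1 = (-1, -2, 3, 2), v1 = (1, 3, 2, -2), u2 = (3, -3, -1, 3), v2 = (-3, 3, 1, -1) (multiplying out reproduces the displayed K). The nonzero eigenvalues of U V^T coincide with those of the 2 x 2 matrix G = V^T U = [[v1·u1, v1·u2], [v2·u1, v2·u2]] = [[-5, -14], [-2, -22]], and by the Sylvester determinant identity det(I_4 - U V^T) = det(I_2 - V^T U) = det([[6, 14], [2, 23]]) = (6)(23) - (14)(2) = 110. (Direct check: I - K =
[[11, -6, -1, 1],
 [-7, 16, 7, -7],
 [-6, -6, -4, 5],
 [7, -15, -7, 8]]
has determinant 110.) The finite-dimensional Fredholm alternative says: either (I - K) is invertible, or ker(I - K) ≠ {0} and then range(I - K) = ker((I - K)^*)^⊥, with dim ker(I - K) = dim ker((I - K)^*). Since det(I - K) ≠ 0, 1 is not an eigenvalue of K and ker(I - K) = {0}, so we are in the first case: for every y there is a unique x = (I - K)^(-1) y. (Explicitly, by the Woodbury identity, (I - U V^T)^(-1) = I + U (I_2 - G)^(-1) V^T.)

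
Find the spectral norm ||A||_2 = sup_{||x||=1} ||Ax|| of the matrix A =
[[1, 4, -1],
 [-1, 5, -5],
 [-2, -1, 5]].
||A||_2 ≈ 9.0085 (= sqrt(largest eigenvalue of A^T A))

||A||_2 = sigma_max(A) = sqrt(lambda_max(A^T A)). Form the symmetric matrix M = A^T A =
[[6, 1, -6],
 [1, 42, -34],
 [-6, -34, 51]].
Its characteristic polynomial (trace, sum of principal 2x2 minors, determinant of M give the coefficients) is
  p(λ) = det(λ I - M) = λ^3 - 99λ^2 + 1507λ - 4761.
No integer candidate from the rational root theorem (±divisors of 4761) is a root, so the roots are irrational. The cubic discriminant is Δ = 2263823168 > 0, so there are three distinct real roots. p(4) = -253 and p(5) = 424 have opposite signs, so a root lies in (4, 5); Newton's method refines it to λ ≈ 4.3451. p(13) = 296 and p(14) = -323 have opposite signs, so a root lies in (13, 14); Newton's method refines it to λ ≈ 13.5018. p(81) = -792 and p(82) = 4505 have opposite signs, so a root lies in (81, 82); Newton's method refines it to λ ≈ 81.1531. Check (Vieta): the three roots sum to 99, matching tr M = 99.
So the eigenvalues of A^T A are ≈ 4.3451, 13.5018, 81.1531 (all ≥ 0, as they must be for A^T A). The largest is λ_max ≈ 81.1531, hence ||A||_2 = sqrt(λ_max) ≈ 9.0085.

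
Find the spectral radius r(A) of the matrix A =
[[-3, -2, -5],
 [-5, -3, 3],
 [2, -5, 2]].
r(A) ≈ 6.8302

The eigenvalues of A are the roots of its characteristic polynomial. With M = A (coefficients from the trace, the sum of principal 2x2 minors, and det A):
  p(λ) = det(λ I - M) = λ^3 + 4λ^2 + 12λ + 214.
No integer candidate from the rational root theorem (±divisors of 214) is a root, so the roots are irrational. The cubic discriminant is Δ = -1110988 < 0, so there is one real root and a complex-conjugate pair. p(-7) = -17 and p(-6) = 70 have opposite signs, so a root lies in (-7, -6); Newton's method refines it to λ ≈ -6.8302. Dividing out (λ - (-6.8302)) leaves approximately λ^2 - 2.8302λ + 31.3312. For λ^2 - 2.8302λ + 31.3312 the discriminant is -117.3147. It is negative, so the remaining roots are the complex-conjugate pair λ ≈ 1.4151 ± 5.4156i. Their product equals the constant term, so |λ|^2 ≈ 31.3312 and |λ| ≈ 5.5974.
Thus the eigenvalues (to 4 decimals) are -6.8302 (modulus 6.8302); 1.4151 ± 5.4156i (modulus 5.5974). The spectral radius is the largest modulus: r(A) ≈ 6.8302. (Cross-check: r(A) ≤ ||A||_2 ≈ 7.1006; equality holds whenever A is normal, though it can also hold for some non-normal A.)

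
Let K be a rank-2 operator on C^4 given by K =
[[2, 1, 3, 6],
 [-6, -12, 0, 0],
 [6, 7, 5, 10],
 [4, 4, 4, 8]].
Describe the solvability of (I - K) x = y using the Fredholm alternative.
(I - K) is invertible (det(I - K) = -192 ≠ 0), so for every y in C^4 the equation (I - K) x = y has a unique solution.

K has rank 2 and factors as K = U V^T = u1 v1^T + u2 v2^T with u1 = (2, 3, 2, 2), v1 = (0, -1, 1, 2), u2 = (-1, 3, -3, -2), v2 = (-2, -3, -1, -2) (multiplying out reproduces the displayed K). The nonzero eigenvalues of U V^T coincide with those of the 2 x 2 matrix G = V^T U = [[v1·u1, v1·u2], [v2·u1, v2·u2]] = [[3, -10], [-19, 0]], and by the Sylvester determinant identity det(I_4 - U V^T) = det(I_2 - V^T U) = det([[-2, 10], [19, 1]]) = (-2)(1) - (10)(19) = -192. (Direct check: I - K =
[[-1, -1, -3, -6],
 [6, 13, 0, 0],
 [-6, -7, -4, -10],
 [-4, -4, -4, -7]]
has determinant -192.) The finite-dimensional Fredholm alternative says: either (I - K) is invertible, or ker(I - K) ≠ {0} and then range(I - K) = ker((I - K)^*)^⊥, with dim ker(I - K) = dim ker((I - K)^*). Since det(I - K) ≠ 0, 1 is not an eigenvalue of K and ker(I - K) = {0}, so we are in the first case: for every y there is a unique x = (I - K)^(-1) y. (Explicitly, by the Woodbury identity, (I - U V^T)^(-1) = I + U (I_2 - G)^(-1) V^T.)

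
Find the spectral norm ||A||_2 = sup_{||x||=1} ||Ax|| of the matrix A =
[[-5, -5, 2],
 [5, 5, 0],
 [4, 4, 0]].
||A||_2 = sqrt((136 + sqrt(17184))/2) ≈ 11.5561 (= sqrt(largest eigenvalue of A^T A))

||A||_2 = sigma_max(A) = sqrt(lambda_max(A^T A)). Form the symmetric matrix M = A^T A =
[[66, 66, -10],
 [66, 66, -10],
 [-10, -10, 4]].
Its characteristic polynomial (trace, sum of principal 2x2 minors, determinant of M give the coefficients) is
  p(λ) = det(λ I - M) = λ^3 - 136λ^2 + 328λ.
The constant term is 0, so λ = 0 is a root. Dividing out λ leaves p(λ) = λ(λ^2 - 136λ + 328). For λ^2 - 136λ + 328 the discriminant is 17184. It is nonnegative but not a perfect square, so the roots are real and irrational: λ = (136 ± sqrt(17184))/2 ≈ 133.5439, 2.4561.
So the eigenvalues of A^T A are ≈ 0, 2.4561, 133.5439 (all ≥ 0, as they must be for A^T A). The largest is λ_max = (136 + sqrt(17184))/2 ≈ 133.5439, hence ||A||_2 = sqrt(λ_max) = sqrt((136 + sqrt(17184))/2) ≈ 11.5561.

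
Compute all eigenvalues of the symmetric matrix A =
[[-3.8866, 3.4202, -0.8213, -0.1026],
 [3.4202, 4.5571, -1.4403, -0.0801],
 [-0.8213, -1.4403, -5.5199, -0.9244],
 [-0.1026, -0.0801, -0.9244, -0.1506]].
sigma(A) ≈ {-6, -5, 0, 6}

A is real symmetric, so its spectrum consists of real eigenvalues. Expanding the characteristic polynomial of the displayed matrix gives
  det(λ I - A) = p(λ) = λ^4 + (5)λ^3 + (-36)λ^2 + (-180.0023)λ + (0.0059).
Solving p(λ) = 0 yields eigenvalues ≈ -6, -5, 0, 6. (A is shown rounded to 4 decimals, so these recover the underlying integer eigenvalues to within that precision.)
Verification: the trace of A = -5 equals the sum of eigenvalues -5, and det(A) ≈ 0.0059 matches the eigenvalue product 0.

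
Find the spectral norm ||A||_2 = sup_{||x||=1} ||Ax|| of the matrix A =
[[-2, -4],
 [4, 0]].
||A||_2 = sqrt((36 + sqrt(272))/2) ≈ 5.1231 (= sqrt(largest eigenvalue of A^T A))

||A||_2 = sigma_max(A) = sqrt(lambda_max(A^T A)). Form the symmetric matrix M = A^T A =
[[20, 8],
 [8, 16]].
Its characteristic polynomial (trace, determinant of M give the coefficients) is
  p(λ) = det(λ I - M) = λ^2 - 36λ + 256.
For λ^2 - 36λ + 256 the discriminant is 272. It is nonnegative but not a perfect square, so the roots are real and irrational: λ = (36 ± sqrt(272))/2 ≈ 26.2462, 9.7538.
So the eigenvalues of A^T A are ≈ 9.7538, 26.2462 (all ≥ 0, as they must be for A^T A). The largest is λ_max = (36 + sqrt(272))/2 ≈ 26.2462, hence ||A||_2 = sqrt(λ_max) = sqrt((36 + sqrt(272))/2) ≈ 5.1231.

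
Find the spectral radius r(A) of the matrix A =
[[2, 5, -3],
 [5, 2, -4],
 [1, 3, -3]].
r(A) ≈ 5.3464

The eigenvalues of A are the roots of its characteristic polynomial. With M = A (coefficients from the trace, the sum of principal 2x2 minors, and det A):
  p(λ) = det(λ I - M) = λ^3 - λ^2 - 18λ - 28.
No integer candidate from the rational root theorem (±divisors of 28) is a root, so the roots are irrational. The cubic discriminant is Δ = -6700 < 0, so there is one real root and a complex-conjugate pair. p(5) = -18 and p(6) = 44 have opposite signs, so a root lies in (5, 6); Newton's method refines it to λ ≈ 5.3464. Dividing out (λ - (5.3464)) leaves approximately λ^2 + 4.3464λ + 5.2372. For λ^2 + 4.3464λ + 5.2372 the discriminant is -2.058. It is negative, so the remaining roots are the complex-conjugate pair λ ≈ -2.1732 ± 0.7173i. Their product equals the constant term, so |λ|^2 ≈ 5.2372 and |λ| ≈ 2.2885.
Thus the eigenvalues (to 4 decimals) are 5.3464 (modulus 5.3464); -2.1732 ± 0.7173i (modulus 2.2885). The spectral radius is the largest modulus: r(A) ≈ 5.3464. (Cross-check: r(A) ≤ ||A||_2 ≈ 9.5074; equality holds whenever A is normal, though it can also hold for some non-normal A.)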